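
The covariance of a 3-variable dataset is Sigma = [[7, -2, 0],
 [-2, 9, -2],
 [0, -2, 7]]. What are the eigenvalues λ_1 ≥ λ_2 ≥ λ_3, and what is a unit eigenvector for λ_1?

Step 1 — characteristic polynomial p(λ) = det(λI - Sigma) = λ³ - tr·λ² + c_1·λ - det, where tr = trace, c_1 = sum of the principal 2×2 minors, det = det(Sigma):
  tr = 7 + 9 + 7 = 23,
  c_1 = (7·9 - (-2)²) + (7·7 - (0)²) + (9·7 - (-2)²) = 59 + 49 + 59 = 167,
  det = 7·(9·7 - (-2)²) - (-2)·((-2)·7 - (-2)·(0)) + (0)·((-2)·(-2) - 9·(0)) = 7·(59) - (-2)·(-14) + (0)·(4) = 385.
  So p(λ) = λ³ - 23λ² + 167λ - 385.
Step 2 — look for an integer root (rational root theorem: any rational root is an integer divisor of 385). Testing λ = 5:
  p(5) = 125 - 575 + 835 - 385 = 0  ✓
  Dividing out (λ - 5): p(λ) = (λ - 5)(λ² - 18λ + 77).
Step 3 — remaining eigenvalues from the quadratic λ² - 18λ + 77 = 0:
  Δ = 18² - 4·77 = 324 - 308 = 16,  λ = (18 ± √16)/2 = (18 ± 4)/2 = 11 or 7.
  Sorted: λ_1 = 11,  λ_2 = 7,  λ_3 = 5  (check: sum = 23 = tr ✓).

Step 4 — unit eigenvector for λ_1 = 11: v spans the null space of (Sigma - λ_1 I), whose rows are
  r_1 = (-4, -2, 0),  r_2 = (-2, -2, -2),  r_3 = (0, -2, -4).
  v is orthogonal to every row, so take v ∝ r_1 × r_2 = ((-2)·(-2) - (0)·(-2), (0)·(-2) - (-4)·(-2), (-4)·(-2) - (-2)·(-2)) = (4, -8, 4).
  Rescale (divide by 4): u = (1, -2, 1).
  ||u|| = √((1)² + (-2)² + (1)²) = √(6) ≈ 2.4495,  v_1 = u/||u|| ≈ (0.4082, -0.8165, 0.4082) (||v_1|| = 1).

λ_1 = 11,  λ_2 = 7,  λ_3 = 5;  v_1 ≈ (0.4082, -0.8165, 0.4082)


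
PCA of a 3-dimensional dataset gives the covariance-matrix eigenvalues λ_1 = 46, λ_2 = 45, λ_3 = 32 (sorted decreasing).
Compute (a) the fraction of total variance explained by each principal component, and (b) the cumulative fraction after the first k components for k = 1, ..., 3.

Step 1 — total variance = trace(Sigma) = Σ λ_i = 46 + 45 + 32 = 123.

Step 2 — fraction explained by component i = λ_i / Σ λ:
  PC1: 46/123 = 0.374
  PC2: 45/123 = 0.3659
  PC3: 32/123 = 0.2602

Step 3 — cumulative fraction after k components = (λ_1 + ... + λ_k) / Σ λ:
  k = 1: 46/123 = 0.374
  k = 2: (46 + 45)/123 = 91/123 = 0.7398
  k = 3: (46 + 45 + 32)/123 = 123/123 = 1

Summary (fraction, with percent):

explained: PC1 0.374 (37.4%), PC2 0.3659 (36.59%), PC3 0.2602 (26.02%);  cumulative: 0.374, 0.7398, 1


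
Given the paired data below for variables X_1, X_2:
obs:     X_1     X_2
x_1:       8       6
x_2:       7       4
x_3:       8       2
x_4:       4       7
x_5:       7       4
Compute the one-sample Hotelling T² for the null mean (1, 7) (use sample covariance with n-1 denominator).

Step 1 — sample mean vector:
  mean(X_1) = (8 + 7 + 8 + 4 + 7) / 5 = 34/5 = 6.8
  mean(X_2) = (6 + 4 + 2 + 7 + 4) / 5 = 23/5 = 4.6
  x̄ = (6.8, 4.6),  deviation x̄ - mu_0 = (6.8, 4.6) - (1, 7) = (5.8, -2.4).

Step 2 — sample covariance matrix, S[i,j] = (1/(n-1)) · Σ_k (x_{k,i} - mean_i) · (x_{k,j} - mean_j), divisor n-1 = 4:
  S[X_1,X_1] = ((1.2)·(1.2) + (0.2)·(0.2) + (1.2)·(1.2) + (-2.8)·(-2.8) + (0.2)·(0.2)) / 4 = 10.8/4 = 2.7
  S[X_1,X_2] = ((1.2)·(1.4) + (0.2)·(-0.6) + (1.2)·(-2.6) + (-2.8)·(2.4) + (0.2)·(-0.6)) / 4 = -8.4/4 = -2.1
  S[X_2,X_2] = ((1.4)·(1.4) + (-0.6)·(-0.6) + (-2.6)·(-2.6) + (2.4)·(2.4) + (-0.6)·(-0.6)) / 4 = 15.2/4 = 3.8
  S = [[2.7, -2.1],
 [-2.1, 3.8]].

Step 3 — invert S. det(S) = 2.7·3.8 - (-2.1)² = 5.85.
  S^{-1} = (1/det) · [[d, -b], [-b, a]] = [[0.6496, 0.359],
 [0.359, 0.4615]].

Step 4 — quadratic form (x̄ - mu_0)^T · S^{-1} · (x̄ - mu_0):
  S^{-1} · (x̄ - mu_0) = (2.906, 0.9744),
  (x̄ - mu_0)^T · [...] = (5.8)·(2.906) + (-2.4)·(0.9744) = 14.5162.

Step 5 — scale by n: T² = 5 · 14.5162 = 72.5812.

T² ≈ 72.5812


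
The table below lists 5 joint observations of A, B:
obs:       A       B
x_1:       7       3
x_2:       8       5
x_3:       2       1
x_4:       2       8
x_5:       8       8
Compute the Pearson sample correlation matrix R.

Step 1 — column means:
  mean(A) = (7 + 8 + 2 + 2 + 8) / 5 = 27/5 = 5.4
  mean(B) = (3 + 5 + 1 + 8 + 8) / 5 = 25/5 = 5

Step 2 — sample variances and covariances s[i,j] = (1/(n-1)) · Σ_k (x_{k,i} - mean_i) · (x_{k,j} - mean_j), with n-1 = 4:
  s[A,A] = ((1.6)·(1.6) + (2.6)·(2.6) + (-3.4)·(-3.4) + (-3.4)·(-3.4) + (2.6)·(2.6)) / 4 = 39.2/4 = 9.8
  s[A,B] = ((1.6)·(-2) + (2.6)·(0) + (-3.4)·(-4) + (-3.4)·(3) + (2.6)·(3)) / 4 = 8/4 = 2
  s[B,B] = ((-2)·(-2) + (0)·(0) + (-4)·(-4) + (3)·(3) + (3)·(3)) / 4 = 38/4 = 9.5
  Sample standard deviations s_i = √(s[i,i]):
  s(A) = √(9.8) = 3.1305
  s(B) = √(9.5) = 3.0822

Step 3 — r_{ij} = s_{ij} / (s_i · s_j):
  r[A,A] = 1 (diagonal).
  r[A,B] = 2 / (3.1305 · 3.0822) = 2 / 9.6488 = 0.2073
  r[B,B] = 1 (diagonal).

R is symmetric with unit diagonal. Assembling:

R = [[1, 0.2073],
 [0.2073, 1]]


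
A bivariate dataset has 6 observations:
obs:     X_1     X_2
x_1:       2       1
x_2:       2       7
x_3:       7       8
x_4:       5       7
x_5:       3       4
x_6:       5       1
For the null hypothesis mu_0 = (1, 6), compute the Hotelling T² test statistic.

Step 1 — sample mean vector:
  mean(X_1) = (2 + 2 + 7 + 5 + 3 + 5) / 6 = 24/6 = 4
  mean(X_2) = (1 + 7 + 8 + 7 + 4 + 1) / 6 = 28/6 = 4.6667
  x̄ = (4, 4.6667),  deviation x̄ - mu_0 = (4, 4.6667) - (1, 6) = (3, -1.3333).

Step 2 — sample covariance matrix, S[i,j] = (1/(n-1)) · Σ_k (x_{k,i} - mean_i) · (x_{k,j} - mean_j), divisor n-1 = 5:
  S[X_1,X_1] = ((-2)·(-2) + (-2)·(-2) + (3)·(3) + (1)·(1) + (-1)·(-1) + (1)·(1)) / 5 = 20/5 = 4
  S[X_1,X_2] = ((-2)·(-3.6667) + (-2)·(2.3333) + (3)·(3.3333) + (1)·(2.3333) + (-1)·(-0.6667) + (1)·(-3.6667)) / 5 = 12/5 = 2.4
  S[X_2,X_2] = ((-3.6667)·(-3.6667) + (2.3333)·(2.3333) + (3.3333)·(3.3333) + (2.3333)·(2.3333) + (-0.6667)·(-0.6667) + (-3.6667)·(-3.6667)) / 5 = 49.3333/5 = 9.8667
  S = [[4, 2.4],
 [2.4, 9.8667]].

Step 3 — invert S. det(S) = 4·9.8667 - (2.4)² = 33.7067.
  S^{-1} = (1/det) · [[d, -b], [-b, a]] = [[0.2927, -0.0712],
 [-0.0712, 0.1187]].

Step 4 — quadratic form (x̄ - mu_0)^T · S^{-1} · (x̄ - mu_0):
  S^{-1} · (x̄ - mu_0) = (0.9731, -0.3718),
  (x̄ - mu_0)^T · [...] = (3)·(0.9731) + (-1.3333)·(-0.3718) = 3.4151.

Step 5 — scale by n: T² = 6 · 3.4151 = 20.4905.

T² ≈ 20.4905


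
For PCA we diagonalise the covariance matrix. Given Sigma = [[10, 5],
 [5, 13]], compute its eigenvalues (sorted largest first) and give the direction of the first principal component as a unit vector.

Step 1 — characteristic polynomial of 2×2 Sigma:
  det(Sigma - λI) = λ² - trace · λ + det = 0.
  trace = 10 + 13 = 23, det = 10·13 - (5)² = 105.
Step 2 — discriminant:
  Δ = trace² - 4·det = 529 - 420 = 109.
Step 3 — eigenvalues:
  λ = (trace ± √Δ)/2 = (23 ± 10.4403)/2,
  λ_1 = 16.7202,  λ_2 = 6.2798.

Step 4 — unit eigenvector for λ_1: solve (Sigma - λ_1 I)v = 0. First row:
  (10 - 16.7202)·v_x + (5)·v_y = 0, i.e. (-6.7202)·v_x + (5)·v_y = 0,
  so v ∝ (b, λ_1 - a) = (5, 6.7202) = u.
  ||u|| = √((5)² + (6.7202)²) = √(70.1605) ≈ 8.3762,
  v_1 = u/||u|| ≈ (0.5969, 0.8023) (||v_1|| = 1).

λ_1 = 16.7202,  λ_2 = 6.2798;  v_1 ≈ (0.5969, 0.8023)


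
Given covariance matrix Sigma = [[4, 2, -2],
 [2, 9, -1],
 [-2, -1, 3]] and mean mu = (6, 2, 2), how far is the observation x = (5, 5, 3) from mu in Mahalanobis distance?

Step 1 — centre the observation: (x - mu) = (-1, 3, 1).

Step 2 — invert Sigma (cofactor / det for 3×3, or solve directly):
  Sigma^{-1} = [[0.4062, -0.0625, 0.25],
 [-0.0625, 0.125, 0],
 [0.25, 0, 0.5]].

Step 3 — form the quadratic (x - mu)^T · Sigma^{-1} · (x - mu):
  Sigma^{-1} · (x - mu) = (-0.3438, 0.4375, 0.25).
  (x - mu)^T · [Sigma^{-1} · (x - mu)] = (-1)·(-0.3438) + (3)·(0.4375) + (1)·(0.25) = 1.9062.

Step 4 — take square root: d = √(1.9062) ≈ 1.3807.

d(x, mu) = √(1.9062) ≈ 1.3807


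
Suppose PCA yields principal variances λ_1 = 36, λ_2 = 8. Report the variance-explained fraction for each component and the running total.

Step 1 — total variance = trace(Sigma) = Σ λ_i = 36 + 8 = 44.

Step 2 — fraction explained by component i = λ_i / Σ λ:
  PC1: 36/44 = 0.8182
  PC2: 8/44 = 0.1818

Step 3 — cumulative fraction after k components = (λ_1 + ... + λ_k) / Σ λ:
  k = 1: 36/44 = 0.8182
  k = 2: (36 + 8)/44 = 44/44 = 1

Summary (fraction, with percent):

explained: PC1 0.8182 (81.82%), PC2 0.1818 (18.18%);  cumulative: 0.8182, 1


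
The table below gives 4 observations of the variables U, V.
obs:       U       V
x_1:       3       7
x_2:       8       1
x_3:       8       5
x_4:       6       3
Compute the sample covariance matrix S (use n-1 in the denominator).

Step 1 — column means:
  mean(U) = (3 + 8 + 8 + 6) / 4 = 25/4 = 6.25
  mean(V) = (7 + 1 + 5 + 3) / 4 = 16/4 = 4

Step 2 — sample covariance S[i,j] = (1/(n-1)) · Σ_k (x_{k,i} - mean_i) · (x_{k,j} - mean_j), with n-1 = 3.
  S[U,U] = ((-3.25)·(-3.25) + (1.75)·(1.75) + (1.75)·(1.75) + (-0.25)·(-0.25)) / 3 = 16.75/3 = 5.5833
  S[U,V] = ((-3.25)·(3) + (1.75)·(-3) + (1.75)·(1) + (-0.25)·(-1)) / 3 = -13/3 = -4.3333
  S[V,V] = ((3)·(3) + (-3)·(-3) + (1)·(1) + (-1)·(-1)) / 3 = 20/3 = 6.6667

S is symmetric (S[j,i] = S[i,j]). Assembling:

S = [[5.5833, -4.3333],
 [-4.3333, 6.6667]]


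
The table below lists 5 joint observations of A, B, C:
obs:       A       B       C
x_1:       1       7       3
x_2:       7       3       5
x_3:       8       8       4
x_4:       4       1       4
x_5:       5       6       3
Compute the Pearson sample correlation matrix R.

Step 1 — column means:
  mean(A) = (1 + 7 + 8 + 4 + 5) / 5 = 25/5 = 5
  mean(B) = (7 + 3 + 8 + 1 + 6) / 5 = 25/5 = 5
  mean(C) = (3 + 5 + 4 + 4 + 3) / 5 = 19/5 = 3.8

Step 2 — sample variances and covariances s[i,j] = (1/(n-1)) · Σ_k (x_{k,i} - mean_i) · (x_{k,j} - mean_j), with n-1 = 4:
  s[A,A] = ((-4)·(-4) + (2)·(2) + (3)·(3) + (-1)·(-1) + (0)·(0)) / 4 = 30/4 = 7.5
  s[A,B] = ((-4)·(2) + (2)·(-2) + (3)·(3) + (-1)·(-4) + (0)·(1)) / 4 = 1/4 = 0.25
  s[A,C] = ((-4)·(-0.8) + (2)·(1.2) + (3)·(0.2) + (-1)·(0.2) + (0)·(-0.8)) / 4 = 6/4 = 1.5
  s[B,B] = ((2)·(2) + (-2)·(-2) + (3)·(3) + (-4)·(-4) + (1)·(1)) / 4 = 34/4 = 8.5
  s[B,C] = ((2)·(-0.8) + (-2)·(1.2) + (3)·(0.2) + (-4)·(0.2) + (1)·(-0.8)) / 4 = -5/4 = -1.25
  s[C,C] = ((-0.8)·(-0.8) + (1.2)·(1.2) + (0.2)·(0.2) + (0.2)·(0.2) + (-0.8)·(-0.8)) / 4 = 2.8/4 = 0.7
  Sample standard deviations s_i = √(s[i,i]):
  s(A) = √(7.5) = 2.7386
  s(B) = √(8.5) = 2.9155
  s(C) = √(0.7) = 0.8367

Step 3 — r_{ij} = s_{ij} / (s_i · s_j):
  r[A,A] = 1 (diagonal).
  r[A,B] = 0.25 / (2.7386 · 2.9155) = 0.25 / 7.9844 = 0.0313
  r[A,C] = 1.5 / (2.7386 · 0.8367) = 1.5 / 2.2913 = 0.6547
  r[B,B] = 1 (diagonal).
  r[B,C] = -1.25 / (2.9155 · 0.8367) = -1.25 / 2.4393 = -0.5125
  r[C,C] = 1 (diagonal).

R is symmetric with unit diagonal. Assembling:

R = [[1, 0.0313, 0.6547],
 [0.0313, 1, -0.5125],
 [0.6547, -0.5125, 1]]


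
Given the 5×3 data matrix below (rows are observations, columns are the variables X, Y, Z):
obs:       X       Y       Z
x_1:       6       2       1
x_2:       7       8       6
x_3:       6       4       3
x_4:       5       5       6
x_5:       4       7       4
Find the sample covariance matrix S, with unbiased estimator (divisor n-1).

Step 1 — column means:
  mean(X) = (6 + 7 + 6 + 5 + 4) / 5 = 28/5 = 5.6
  mean(Y) = (2 + 8 + 4 + 5 + 7) / 5 = 26/5 = 5.2
  mean(Z) = (1 + 6 + 3 + 6 + 4) / 5 = 20/5 = 4

Step 2 — sample covariance S[i,j] = (1/(n-1)) · Σ_k (x_{k,i} - mean_i) · (x_{k,j} - mean_j), with n-1 = 4.
  S[X,X] = ((0.4)·(0.4) + (1.4)·(1.4) + (0.4)·(0.4) + (-0.6)·(-0.6) + (-1.6)·(-1.6)) / 4 = 5.2/4 = 1.3
  S[X,Y] = ((0.4)·(-3.2) + (1.4)·(2.8) + (0.4)·(-1.2) + (-0.6)·(-0.2) + (-1.6)·(1.8)) / 4 = -0.6/4 = -0.15
  S[X,Z] = ((0.4)·(-3) + (1.4)·(2) + (0.4)·(-1) + (-0.6)·(2) + (-1.6)·(0)) / 4 = 0/4 = 0
  S[Y,Y] = ((-3.2)·(-3.2) + (2.8)·(2.8) + (-1.2)·(-1.2) + (-0.2)·(-0.2) + (1.8)·(1.8)) / 4 = 22.8/4 = 5.7
  S[Y,Z] = ((-3.2)·(-3) + (2.8)·(2) + (-1.2)·(-1) + (-0.2)·(2) + (1.8)·(0)) / 4 = 16/4 = 4
  S[Z,Z] = ((-3)·(-3) + (2)·(2) + (-1)·(-1) + (2)·(2) + (0)·(0)) / 4 = 18/4 = 4.5

S is symmetric (S[j,i] = S[i,j]). Assembling:

S = [[1.3, -0.15, 0],
 [-0.15, 5.7, 4],
 [0, 4, 4.5]]


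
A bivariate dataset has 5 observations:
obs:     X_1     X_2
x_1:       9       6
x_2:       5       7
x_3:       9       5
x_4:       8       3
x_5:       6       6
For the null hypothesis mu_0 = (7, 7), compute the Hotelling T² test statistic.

Step 1 — sample mean vector:
  mean(X_1) = (9 + 5 + 9 + 8 + 6) / 5 = 37/5 = 7.4
  mean(X_2) = (6 + 7 + 5 + 3 + 6) / 5 = 27/5 = 5.4
  x̄ = (7.4, 5.4),  deviation x̄ - mu_0 = (7.4, 5.4) - (7, 7) = (0.4, -1.6).

Step 2 — sample covariance matrix, S[i,j] = (1/(n-1)) · Σ_k (x_{k,i} - mean_i) · (x_{k,j} - mean_j), divisor n-1 = 4:
  S[X_1,X_1] = ((1.6)·(1.6) + (-2.4)·(-2.4) + (1.6)·(1.6) + (0.6)·(0.6) + (-1.4)·(-1.4)) / 4 = 13.2/4 = 3.3
  S[X_1,X_2] = ((1.6)·(0.6) + (-2.4)·(1.6) + (1.6)·(-0.4) + (0.6)·(-2.4) + (-1.4)·(0.6)) / 4 = -5.8/4 = -1.45
  S[X_2,X_2] = ((0.6)·(0.6) + (1.6)·(1.6) + (-0.4)·(-0.4) + (-2.4)·(-2.4) + (0.6)·(0.6)) / 4 = 9.2/4 = 2.3
  S = [[3.3, -1.45],
 [-1.45, 2.3]].

Step 3 — invert S. det(S) = 3.3·2.3 - (-1.45)² = 5.4875.
  S^{-1} = (1/det) · [[d, -b], [-b, a]] = [[0.4191, 0.2642],
 [0.2642, 0.6014]].

Step 4 — quadratic form (x̄ - mu_0)^T · S^{-1} · (x̄ - mu_0):
  S^{-1} · (x̄ - mu_0) = (-0.2551, -0.8565),
  (x̄ - mu_0)^T · [...] = (0.4)·(-0.2551) + (-1.6)·(-0.8565) = 1.2683.

Step 5 — scale by n: T² = 5 · 1.2683 = 6.3417.

T² ≈ 6.3417


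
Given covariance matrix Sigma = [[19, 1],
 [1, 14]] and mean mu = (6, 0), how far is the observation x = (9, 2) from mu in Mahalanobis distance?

Step 1 — centre the observation: (x - mu) = (3, 2).

Step 2 — invert Sigma. det(Sigma) = 19·14 - (1)² = 265.
  Sigma^{-1} = (1/det) · [[d, -b], [-b, a]] = [[0.0528, -0.0038],
 [-0.0038, 0.0717]].

Step 3 — form the quadratic (x - mu)^T · Sigma^{-1} · (x - mu):
  Sigma^{-1} · (x - mu) = (0.1509, 0.1321).
  (x - mu)^T · [Sigma^{-1} · (x - mu)] = (3)·(0.1509) + (2)·(0.1321) = 0.717.

Step 4 — take square root: d = √(0.717) ≈ 0.8467.

d(x, mu) = √(0.717) ≈ 0.8467


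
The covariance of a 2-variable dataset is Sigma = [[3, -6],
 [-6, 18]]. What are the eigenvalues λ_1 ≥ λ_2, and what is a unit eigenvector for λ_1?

Step 1 — characteristic polynomial of 2×2 Sigma:
  det(Sigma - λI) = λ² - trace · λ + det = 0.
  trace = 3 + 18 = 21, det = 3·18 - (-6)² = 18.
Step 2 — discriminant:
  Δ = trace² - 4·det = 441 - 72 = 369.
Step 3 — eigenvalues:
  λ = (trace ± √Δ)/2 = (21 ± 19.2094)/2,
  λ_1 = 20.1047,  λ_2 = 0.8953.

Step 4 — unit eigenvector for λ_1: solve (Sigma - λ_1 I)v = 0. First row:
  (3 - 20.1047)·v_x + (-6)·v_y = 0, i.e. (-17.1047)·v_x + (-6)·v_y = 0,
  so v ∝ (b, λ_1 - a) = (-6, 17.1047); multiply by -1 so the first entry is positive: u = (6, -17.1047).
  ||u|| = √((6)² + (-17.1047)²) = √(328.5703) ≈ 18.1265,
  v_1 = u/||u|| ≈ (0.331, -0.9436) (||v_1|| = 1).

λ_1 = 20.1047,  λ_2 = 0.8953;  v_1 ≈ (0.331, -0.9436)


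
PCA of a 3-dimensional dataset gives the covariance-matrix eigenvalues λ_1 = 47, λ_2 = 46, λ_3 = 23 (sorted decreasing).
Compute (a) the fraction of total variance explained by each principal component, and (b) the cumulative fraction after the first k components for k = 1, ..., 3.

Step 1 — total variance = trace(Sigma) = Σ λ_i = 47 + 46 + 23 = 116.

Step 2 — fraction explained by component i = λ_i / Σ λ:
  PC1: 47/116 = 0.4052
  PC2: 46/116 = 0.3966
  PC3: 23/116 = 0.1983

Step 3 — cumulative fraction after k components = (λ_1 + ... + λ_k) / Σ λ:
  k = 1: 47/116 = 0.4052
  k = 2: (47 + 46)/116 = 93/116 = 0.8017
  k = 3: (47 + 46 + 23)/116 = 116/116 = 1

Summary (fraction, with percent):

explained: PC1 0.4052 (40.52%), PC2 0.3966 (39.66%), PC3 0.1983 (19.83%);  cumulative: 0.4052, 0.8017, 1


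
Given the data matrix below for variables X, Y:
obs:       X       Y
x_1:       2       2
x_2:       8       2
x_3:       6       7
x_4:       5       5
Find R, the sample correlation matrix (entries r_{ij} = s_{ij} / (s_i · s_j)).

Step 1 — column means:
  mean(X) = (2 + 8 + 6 + 5) / 4 = 21/4 = 5.25
  mean(Y) = (2 + 2 + 7 + 5) / 4 = 16/4 = 4

Step 2 — sample variances and covariances s[i,j] = (1/(n-1)) · Σ_k (x_{k,i} - mean_i) · (x_{k,j} - mean_j), with n-1 = 3:
  s[X,X] = ((-3.25)·(-3.25) + (2.75)·(2.75) + (0.75)·(0.75) + (-0.25)·(-0.25)) / 3 = 18.75/3 = 6.25
  s[X,Y] = ((-3.25)·(-2) + (2.75)·(-2) + (0.75)·(3) + (-0.25)·(1)) / 3 = 3/3 = 1
  s[Y,Y] = ((-2)·(-2) + (-2)·(-2) + (3)·(3) + (1)·(1)) / 3 = 18/3 = 6
  Sample standard deviations s_i = √(s[i,i]):
  s(X) = √(6.25) = 2.5
  s(Y) = √(6) = 2.4495

Step 3 — r_{ij} = s_{ij} / (s_i · s_j):
  r[X,X] = 1 (diagonal).
  r[X,Y] = 1 / (2.5 · 2.4495) = 1 / 6.1237 = 0.1633
  r[Y,Y] = 1 (diagonal).

R is symmetric with unit diagonal. Assembling:

R = [[1, 0.1633],
 [0.1633, 1]]


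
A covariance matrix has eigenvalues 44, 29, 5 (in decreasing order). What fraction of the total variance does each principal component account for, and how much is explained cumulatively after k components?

Step 1 — total variance = trace(Sigma) = Σ λ_i = 44 + 29 + 5 = 78.

Step 2 — fraction explained by component i = λ_i / Σ λ:
  PC1: 44/78 = 0.5641
  PC2: 29/78 = 0.3718
  PC3: 5/78 = 0.0641

Step 3 — cumulative fraction after k components = (λ_1 + ... + λ_k) / Σ λ:
  k = 1: 44/78 = 0.5641
  k = 2: (44 + 29)/78 = 73/78 = 0.9359
  k = 3: (44 + 29 + 5)/78 = 78/78 = 1

Summary (fraction, with percent):

explained: PC1 0.5641 (56.41%), PC2 0.3718 (37.18%), PC3 0.0641 (6.41%);  cumulative: 0.5641, 0.9359, 1


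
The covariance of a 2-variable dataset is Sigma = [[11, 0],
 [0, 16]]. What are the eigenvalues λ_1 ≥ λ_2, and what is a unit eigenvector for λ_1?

Step 1 — characteristic polynomial of 2×2 Sigma:
  det(Sigma - λI) = λ² - trace · λ + det = 0.
  trace = 11 + 16 = 27, det = 11·16 - (0)² = 176.
Step 2 — discriminant:
  Δ = trace² - 4·det = 729 - 704 = 25.
Step 3 — eigenvalues:
  λ = (trace ± √Δ)/2 = (27 ± 5)/2,
  λ_1 = 16,  λ_2 = 11.

Step 4 — unit eigenvector for λ_1: Sigma is diagonal, so its eigenvectors are the coordinate axes. λ_1 = 16 is the diagonal entry on the second coordinate axis, hence
  v_1 = (0, 1) (||v_1|| = 1).

λ_1 = 16,  λ_2 = 11;  v_1 ≈ (0, 1)


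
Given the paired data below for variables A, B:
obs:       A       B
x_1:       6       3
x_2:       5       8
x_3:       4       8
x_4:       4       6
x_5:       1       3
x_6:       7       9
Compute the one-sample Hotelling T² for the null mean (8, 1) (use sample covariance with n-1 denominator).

Step 1 — sample mean vector:
  mean(A) = (6 + 5 + 4 + 4 + 1 + 7) / 6 = 27/6 = 4.5
  mean(B) = (3 + 8 + 8 + 6 + 3 + 9) / 6 = 37/6 = 6.1667
  x̄ = (4.5, 6.1667),  deviation x̄ - mu_0 = (4.5, 6.1667) - (8, 1) = (-3.5, 5.1667).

Step 2 — sample covariance matrix, S[i,j] = (1/(n-1)) · Σ_k (x_{k,i} - mean_i) · (x_{k,j} - mean_j), divisor n-1 = 5:
  S[A,A] = ((1.5)·(1.5) + (0.5)·(0.5) + (-0.5)·(-0.5) + (-0.5)·(-0.5) + (-3.5)·(-3.5) + (2.5)·(2.5)) / 5 = 21.5/5 = 4.3
  S[A,B] = ((1.5)·(-3.1667) + (0.5)·(1.8333) + (-0.5)·(1.8333) + (-0.5)·(-0.1667) + (-3.5)·(-3.1667) + (2.5)·(2.8333)) / 5 = 13.5/5 = 2.7
  S[B,B] = ((-3.1667)·(-3.1667) + (1.8333)·(1.8333) + (1.8333)·(1.8333) + (-0.1667)·(-0.1667) + (-3.1667)·(-3.1667) + (2.8333)·(2.8333)) / 5 = 34.8333/5 = 6.9667
  S = [[4.3, 2.7],
 [2.7, 6.9667]].

Step 3 — invert S. det(S) = 4.3·6.9667 - (2.7)² = 22.6667.
  S^{-1} = (1/det) · [[d, -b], [-b, a]] = [[0.3074, -0.1191],
 [-0.1191, 0.1897]].

Step 4 — quadratic form (x̄ - mu_0)^T · S^{-1} · (x̄ - mu_0):
  S^{-1} · (x̄ - mu_0) = (-1.6912, 1.3971),
  (x̄ - mu_0)^T · [...] = (-3.5)·(-1.6912) + (5.1667)·(1.3971) = 13.1373.

Step 5 — scale by n: T² = 6 · 13.1373 = 78.8235.

T² ≈ 78.8235


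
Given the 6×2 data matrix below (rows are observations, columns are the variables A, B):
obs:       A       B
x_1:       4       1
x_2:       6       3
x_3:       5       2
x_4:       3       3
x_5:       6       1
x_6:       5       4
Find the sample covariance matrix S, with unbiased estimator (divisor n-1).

Step 1 — column means:
  mean(A) = (4 + 6 + 5 + 3 + 6 + 5) / 6 = 29/6 = 4.8333
  mean(B) = (1 + 3 + 2 + 3 + 1 + 4) / 6 = 14/6 = 2.3333

Step 2 — sample covariance S[i,j] = (1/(n-1)) · Σ_k (x_{k,i} - mean_i) · (x_{k,j} - mean_j), with n-1 = 5.
  S[A,A] = ((-0.8333)·(-0.8333) + (1.1667)·(1.1667) + (0.1667)·(0.1667) + (-1.8333)·(-1.8333) + (1.1667)·(1.1667) + (0.1667)·(0.1667)) / 5 = 6.8333/5 = 1.3667
  S[A,B] = ((-0.8333)·(-1.3333) + (1.1667)·(0.6667) + (0.1667)·(-0.3333) + (-1.8333)·(0.6667) + (1.1667)·(-1.3333) + (0.1667)·(1.6667)) / 5 = -0.6667/5 = -0.1333
  S[B,B] = ((-1.3333)·(-1.3333) + (0.6667)·(0.6667) + (-0.3333)·(-0.3333) + (0.6667)·(0.6667) + (-1.3333)·(-1.3333) + (1.6667)·(1.6667)) / 5 = 7.3333/5 = 1.4667

S is symmetric (S[j,i] = S[i,j]). Assembling:

S = [[1.3667, -0.1333],
 [-0.1333, 1.4667]]


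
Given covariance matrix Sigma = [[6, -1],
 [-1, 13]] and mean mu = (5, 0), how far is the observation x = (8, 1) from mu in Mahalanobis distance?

Step 1 — centre the observation: (x - mu) = (3, 1).

Step 2 — invert Sigma. det(Sigma) = 6·13 - (-1)² = 77.
  Sigma^{-1} = (1/det) · [[d, -b], [-b, a]] = [[0.1688, 0.013],
 [0.013, 0.0779]].

Step 3 — form the quadratic (x - mu)^T · Sigma^{-1} · (x - mu):
  Sigma^{-1} · (x - mu) = (0.5195, 0.1169).
  (x - mu)^T · [Sigma^{-1} · (x - mu)] = (3)·(0.5195) + (1)·(0.1169) = 1.6753.

Step 4 — take square root: d = √(1.6753) ≈ 1.2943.

d(x, mu) = √(1.6753) ≈ 1.2943


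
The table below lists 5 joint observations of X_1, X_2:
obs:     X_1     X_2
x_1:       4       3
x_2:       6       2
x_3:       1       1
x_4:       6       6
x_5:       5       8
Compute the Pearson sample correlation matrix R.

Step 1 — column means:
  mean(X_1) = (4 + 6 + 1 + 6 + 5) / 5 = 22/5 = 4.4
  mean(X_2) = (3 + 2 + 1 + 6 + 8) / 5 = 20/5 = 4

Step 2 — sample variances and covariances s[i,j] = (1/(n-1)) · Σ_k (x_{k,i} - mean_i) · (x_{k,j} - mean_j), with n-1 = 4:
  s[X_1,X_1] = ((-0.4)·(-0.4) + (1.6)·(1.6) + (-3.4)·(-3.4) + (1.6)·(1.6) + (0.6)·(0.6)) / 4 = 17.2/4 = 4.3
  s[X_1,X_2] = ((-0.4)·(-1) + (1.6)·(-2) + (-3.4)·(-3) + (1.6)·(2) + (0.6)·(4)) / 4 = 13/4 = 3.25
  s[X_2,X_2] = ((-1)·(-1) + (-2)·(-2) + (-3)·(-3) + (2)·(2) + (4)·(4)) / 4 = 34/4 = 8.5
  Sample standard deviations s_i = √(s[i,i]):
  s(X_1) = √(4.3) = 2.0736
  s(X_2) = √(8.5) = 2.9155

Step 3 — r_{ij} = s_{ij} / (s_i · s_j):
  r[X_1,X_1] = 1 (diagonal).
  r[X_1,X_2] = 3.25 / (2.0736 · 2.9155) = 3.25 / 6.0457 = 0.5376
  r[X_2,X_2] = 1 (diagonal).

R is symmetric with unit diagonal. Assembling:

R = [[1, 0.5376],
 [0.5376, 1]]


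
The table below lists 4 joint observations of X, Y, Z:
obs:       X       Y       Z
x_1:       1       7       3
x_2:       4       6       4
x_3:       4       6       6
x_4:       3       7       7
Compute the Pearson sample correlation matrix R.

Step 1 — column means:
  mean(X) = (1 + 4 + 4 + 3) / 4 = 12/4 = 3
  mean(Y) = (7 + 6 + 6 + 7) / 4 = 26/4 = 6.5
  mean(Z) = (3 + 4 + 6 + 7) / 4 = 20/4 = 5

Step 2 — sample variances and covariances s[i,j] = (1/(n-1)) · Σ_k (x_{k,i} - mean_i) · (x_{k,j} - mean_j), with n-1 = 3:
  s[X,X] = ((-2)·(-2) + (1)·(1) + (1)·(1) + (0)·(0)) / 3 = 6/3 = 2
  s[X,Y] = ((-2)·(0.5) + (1)·(-0.5) + (1)·(-0.5) + (0)·(0.5)) / 3 = -2/3 = -0.6667
  s[X,Z] = ((-2)·(-2) + (1)·(-1) + (1)·(1) + (0)·(2)) / 3 = 4/3 = 1.3333
  s[Y,Y] = ((0.5)·(0.5) + (-0.5)·(-0.5) + (-0.5)·(-0.5) + (0.5)·(0.5)) / 3 = 1/3 = 0.3333
  s[Y,Z] = ((0.5)·(-2) + (-0.5)·(-1) + (-0.5)·(1) + (0.5)·(2)) / 3 = 0/3 = 0
  s[Z,Z] = ((-2)·(-2) + (-1)·(-1) + (1)·(1) + (2)·(2)) / 3 = 10/3 = 3.3333
  Sample standard deviations s_i = √(s[i,i]):
  s(X) = √(2) = 1.4142
  s(Y) = √(0.3333) = 0.5774
  s(Z) = √(3.3333) = 1.8257

Step 3 — r_{ij} = s_{ij} / (s_i · s_j):
  r[X,X] = 1 (diagonal).
  r[X,Y] = -0.6667 / (1.4142 · 0.5774) = -0.6667 / 0.8165 = -0.8165
  r[X,Z] = 1.3333 / (1.4142 · 1.8257) = 1.3333 / 2.582 = 0.5164
  r[Y,Y] = 1 (diagonal).
  r[Y,Z] = 0 / (0.5774 · 1.8257) = 0 / 1.0541 = 0
  r[Z,Z] = 1 (diagonal).

R is symmetric with unit diagonal. Assembling:

R = [[1, -0.8165, 0.5164],
 [-0.8165, 1, 0],
 [0.5164, 0, 1]]


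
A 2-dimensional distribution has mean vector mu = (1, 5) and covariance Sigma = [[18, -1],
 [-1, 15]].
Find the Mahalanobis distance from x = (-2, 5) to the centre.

Step 1 — centre the observation: (x - mu) = (-3, 0).

Step 2 — invert Sigma. det(Sigma) = 18·15 - (-1)² = 269.
  Sigma^{-1} = (1/det) · [[d, -b], [-b, a]] = [[0.0558, 0.0037],
 [0.0037, 0.0669]].

Step 3 — form the quadratic (x - mu)^T · Sigma^{-1} · (x - mu):
  Sigma^{-1} · (x - mu) = (-0.1673, -0.0112).
  (x - mu)^T · [Sigma^{-1} · (x - mu)] = (-3)·(-0.1673) + (0)·(-0.0112) = 0.5019.

Step 4 — take square root: d = √(0.5019) ≈ 0.7084.

d(x, mu) = √(0.5019) ≈ 0.7084


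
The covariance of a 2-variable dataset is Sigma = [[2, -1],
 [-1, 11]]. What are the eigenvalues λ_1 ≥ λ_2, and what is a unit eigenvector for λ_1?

Step 1 — characteristic polynomial of 2×2 Sigma:
  det(Sigma - λI) = λ² - trace · λ + det = 0.
  trace = 2 + 11 = 13, det = 2·11 - (-1)² = 21.
Step 2 — discriminant:
  Δ = trace² - 4·det = 169 - 84 = 85.
Step 3 — eigenvalues:
  λ = (trace ± √Δ)/2 = (13 ± 9.2195)/2,
  λ_1 = 11.1098,  λ_2 = 1.8902.

Step 4 — unit eigenvector for λ_1: solve (Sigma - λ_1 I)v = 0. First row:
  (2 - 11.1098)·v_x + (-1)·v_y = 0, i.e. (-9.1098)·v_x + (-1)·v_y = 0,
  so v ∝ (b, λ_1 - a) = (-1, 9.1098); multiply by -1 so the first entry is positive: u = (1, -9.1098).
  ||u|| = √((1)² + (-9.1098)²) = √(83.988) ≈ 9.1645,
  v_1 = u/||u|| ≈ (0.1091, -0.994) (||v_1|| = 1).

λ_1 = 11.1098,  λ_2 = 1.8902;  v_1 ≈ (0.1091, -0.994)


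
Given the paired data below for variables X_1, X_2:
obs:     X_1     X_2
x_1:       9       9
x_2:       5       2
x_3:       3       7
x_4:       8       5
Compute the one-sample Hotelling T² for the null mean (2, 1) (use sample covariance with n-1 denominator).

Step 1 — sample mean vector:
  mean(X_1) = (9 + 5 + 3 + 8) / 4 = 25/4 = 6.25
  mean(X_2) = (9 + 2 + 7 + 5) / 4 = 23/4 = 5.75
  x̄ = (6.25, 5.75),  deviation x̄ - mu_0 = (6.25, 5.75) - (2, 1) = (4.25, 4.75).

Step 2 — sample covariance matrix, S[i,j] = (1/(n-1)) · Σ_k (x_{k,i} - mean_i) · (x_{k,j} - mean_j), divisor n-1 = 3:
  S[X_1,X_1] = ((2.75)·(2.75) + (-1.25)·(-1.25) + (-3.25)·(-3.25) + (1.75)·(1.75)) / 3 = 22.75/3 = 7.5833
  S[X_1,X_2] = ((2.75)·(3.25) + (-1.25)·(-3.75) + (-3.25)·(1.25) + (1.75)·(-0.75)) / 3 = 8.25/3 = 2.75
  S[X_2,X_2] = ((3.25)·(3.25) + (-3.75)·(-3.75) + (1.25)·(1.25) + (-0.75)·(-0.75)) / 3 = 26.75/3 = 8.9167
  S = [[7.5833, 2.75],
 [2.75, 8.9167]].

Step 3 — invert S. det(S) = 7.5833·8.9167 - (2.75)² = 60.0556.
  S^{-1} = (1/det) · [[d, -b], [-b, a]] = [[0.1485, -0.0458],
 [-0.0458, 0.1263]].

Step 4 — quadratic form (x̄ - mu_0)^T · S^{-1} · (x̄ - mu_0):
  S^{-1} · (x̄ - mu_0) = (0.4135, 0.4052),
  (x̄ - mu_0)^T · [...] = (4.25)·(0.4135) + (4.75)·(0.4052) = 3.682.

Step 5 — scale by n: T² = 4 · 3.682 = 14.728.

T² ≈ 14.728


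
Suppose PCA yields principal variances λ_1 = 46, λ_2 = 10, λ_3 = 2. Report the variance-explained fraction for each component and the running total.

Step 1 — total variance = trace(Sigma) = Σ λ_i = 46 + 10 + 2 = 58.

Step 2 — fraction explained by component i = λ_i / Σ λ:
  PC1: 46/58 = 0.7931
  PC2: 10/58 = 0.1724
  PC3: 2/58 = 0.0345

Step 3 — cumulative fraction after k components = (λ_1 + ... + λ_k) / Σ λ:
  k = 1: 46/58 = 0.7931
  k = 2: (46 + 10)/58 = 56/58 = 0.9655
  k = 3: (46 + 10 + 2)/58 = 58/58 = 1

Summary (fraction, with percent):

explained: PC1 0.7931 (79.31%), PC2 0.1724 (17.24%), PC3 0.0345 (3.45%);  cumulative: 0.7931, 0.9655, 1


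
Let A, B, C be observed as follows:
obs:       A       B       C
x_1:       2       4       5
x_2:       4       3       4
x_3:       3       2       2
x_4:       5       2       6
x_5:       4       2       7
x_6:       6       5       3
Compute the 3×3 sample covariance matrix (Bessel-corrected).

Step 1 — column means:
  mean(A) = (2 + 4 + 3 + 5 + 4 + 6) / 6 = 24/6 = 4
  mean(B) = (4 + 3 + 2 + 2 + 2 + 5) / 6 = 18/6 = 3
  mean(C) = (5 + 4 + 2 + 6 + 7 + 3) / 6 = 27/6 = 4.5

Step 2 — sample covariance S[i,j] = (1/(n-1)) · Σ_k (x_{k,i} - mean_i) · (x_{k,j} - mean_j), with n-1 = 5.
  S[A,A] = ((-2)·(-2) + (0)·(0) + (-1)·(-1) + (1)·(1) + (0)·(0) + (2)·(2)) / 5 = 10/5 = 2
  S[A,B] = ((-2)·(1) + (0)·(0) + (-1)·(-1) + (1)·(-1) + (0)·(-1) + (2)·(2)) / 5 = 2/5 = 0.4
  S[A,C] = ((-2)·(0.5) + (0)·(-0.5) + (-1)·(-2.5) + (1)·(1.5) + (0)·(2.5) + (2)·(-1.5)) / 5 = 0/5 = 0
  S[B,B] = ((1)·(1) + (0)·(0) + (-1)·(-1) + (-1)·(-1) + (-1)·(-1) + (2)·(2)) / 5 = 8/5 = 1.6
  S[B,C] = ((1)·(0.5) + (0)·(-0.5) + (-1)·(-2.5) + (-1)·(1.5) + (-1)·(2.5) + (2)·(-1.5)) / 5 = -4/5 = -0.8
  S[C,C] = ((0.5)·(0.5) + (-0.5)·(-0.5) + (-2.5)·(-2.5) + (1.5)·(1.5) + (2.5)·(2.5) + (-1.5)·(-1.5)) / 5 = 17.5/5 = 3.5

S is symmetric (S[j,i] = S[i,j]). Assembling:

S = [[2, 0.4, 0],
 [0.4, 1.6, -0.8],
 [0, -0.8, 3.5]]


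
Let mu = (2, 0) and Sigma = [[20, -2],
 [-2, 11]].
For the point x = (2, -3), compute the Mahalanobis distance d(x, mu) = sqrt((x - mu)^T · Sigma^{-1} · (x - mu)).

Step 1 — centre the observation: (x - mu) = (0, -3).

Step 2 — invert Sigma. det(Sigma) = 20·11 - (-2)² = 216.
  Sigma^{-1} = (1/det) · [[d, -b], [-b, a]] = [[0.0509, 0.0093],
 [0.0093, 0.0926]].

Step 3 — form the quadratic (x - mu)^T · Sigma^{-1} · (x - mu):
  Sigma^{-1} · (x - mu) = (-0.0278, -0.2778).
  (x - mu)^T · [Sigma^{-1} · (x - mu)] = (0)·(-0.0278) + (-3)·(-0.2778) = 0.8333.

Step 4 — take square root: d = √(0.8333) ≈ 0.9129.

d(x, mu) = √(0.8333) ≈ 0.9129


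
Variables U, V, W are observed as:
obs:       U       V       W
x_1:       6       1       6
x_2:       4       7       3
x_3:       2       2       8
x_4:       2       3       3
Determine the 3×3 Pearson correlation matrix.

Step 1 — column means:
  mean(U) = (6 + 4 + 2 + 2) / 4 = 14/4 = 3.5
  mean(V) = (1 + 7 + 2 + 3) / 4 = 13/4 = 3.25
  mean(W) = (6 + 3 + 8 + 3) / 4 = 20/4 = 5

Step 2 — sample variances and covariances s[i,j] = (1/(n-1)) · Σ_k (x_{k,i} - mean_i) · (x_{k,j} - mean_j), with n-1 = 3:
  s[U,U] = ((2.5)·(2.5) + (0.5)·(0.5) + (-1.5)·(-1.5) + (-1.5)·(-1.5)) / 3 = 11/3 = 3.6667
  s[U,V] = ((2.5)·(-2.25) + (0.5)·(3.75) + (-1.5)·(-1.25) + (-1.5)·(-0.25)) / 3 = -1.5/3 = -0.5
  s[U,W] = ((2.5)·(1) + (0.5)·(-2) + (-1.5)·(3) + (-1.5)·(-2)) / 3 = 0/3 = 0
  s[V,V] = ((-2.25)·(-2.25) + (3.75)·(3.75) + (-1.25)·(-1.25) + (-0.25)·(-0.25)) / 3 = 20.75/3 = 6.9167
  s[V,W] = ((-2.25)·(1) + (3.75)·(-2) + (-1.25)·(3) + (-0.25)·(-2)) / 3 = -13/3 = -4.3333
  s[W,W] = ((1)·(1) + (-2)·(-2) + (3)·(3) + (-2)·(-2)) / 3 = 18/3 = 6
  Sample standard deviations s_i = √(s[i,i]):
  s(U) = √(3.6667) = 1.9149
  s(V) = √(6.9167) = 2.63
  s(W) = √(6) = 2.4495

Step 3 — r_{ij} = s_{ij} / (s_i · s_j):
  r[U,U] = 1 (diagonal).
  r[U,V] = -0.5 / (1.9149 · 2.63) = -0.5 / 5.036 = -0.0993
  r[U,W] = 0 / (1.9149 · 2.4495) = 0 / 4.6904 = 0
  r[V,V] = 1 (diagonal).
  r[V,W] = -4.3333 / (2.63 · 2.4495) = -4.3333 / 6.442 = -0.6727
  r[W,W] = 1 (diagonal).

R is symmetric with unit diagonal. Assembling:

R = [[1, -0.0993, 0],
 [-0.0993, 1, -0.6727],
 [0, -0.6727, 1]]


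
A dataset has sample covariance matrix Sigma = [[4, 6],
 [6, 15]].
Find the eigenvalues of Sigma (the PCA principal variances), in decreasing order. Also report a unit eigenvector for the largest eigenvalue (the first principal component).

Step 1 — characteristic polynomial of 2×2 Sigma:
  det(Sigma - λI) = λ² - trace · λ + det = 0.
  trace = 4 + 15 = 19, det = 4·15 - (6)² = 24.
Step 2 — discriminant:
  Δ = trace² - 4·det = 361 - 96 = 265.
Step 3 — eigenvalues:
  λ = (trace ± √Δ)/2 = (19 ± 16.2788)/2,
  λ_1 = 17.6394,  λ_2 = 1.3606.

Step 4 — unit eigenvector for λ_1: solve (Sigma - λ_1 I)v = 0. First row:
  (4 - 17.6394)·v_x + (6)·v_y = 0, i.e. (-13.6394)·v_x + (6)·v_y = 0,
  so v ∝ (b, λ_1 - a) = (6, 13.6394) = u.
  ||u|| = √((6)² + (13.6394)²) = √(222.0335) ≈ 14.9008,
  v_1 = u/||u|| ≈ (0.4027, 0.9153) (||v_1|| = 1).

λ_1 = 17.6394,  λ_2 = 1.3606;  v_1 ≈ (0.4027, 0.9153)


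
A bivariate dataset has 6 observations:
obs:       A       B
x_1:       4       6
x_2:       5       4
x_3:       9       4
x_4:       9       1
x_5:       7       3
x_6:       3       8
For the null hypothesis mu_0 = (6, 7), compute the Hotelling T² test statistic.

Step 1 — sample mean vector:
  mean(A) = (4 + 5 + 9 + 9 + 7 + 3) / 6 = 37/6 = 6.1667
  mean(B) = (6 + 4 + 4 + 1 + 3 + 8) / 6 = 26/6 = 4.3333
  x̄ = (6.1667, 4.3333),  deviation x̄ - mu_0 = (6.1667, 4.3333) - (6, 7) = (0.1667, -2.6667).

Step 2 — sample covariance matrix, S[i,j] = (1/(n-1)) · Σ_k (x_{k,i} - mean_i) · (x_{k,j} - mean_j), divisor n-1 = 5:
  S[A,A] = ((-2.1667)·(-2.1667) + (-1.1667)·(-1.1667) + (2.8333)·(2.8333) + (2.8333)·(2.8333) + (0.8333)·(0.8333) + (-3.1667)·(-3.1667)) / 5 = 32.8333/5 = 6.5667
  S[A,B] = ((-2.1667)·(1.6667) + (-1.1667)·(-0.3333) + (2.8333)·(-0.3333) + (2.8333)·(-3.3333) + (0.8333)·(-1.3333) + (-3.1667)·(3.6667)) / 5 = -26.3333/5 = -5.2667
  S[B,B] = ((1.6667)·(1.6667) + (-0.3333)·(-0.3333) + (-0.3333)·(-0.3333) + (-3.3333)·(-3.3333) + (-1.3333)·(-1.3333) + (3.6667)·(3.6667)) / 5 = 29.3333/5 = 5.8667
  S = [[6.5667, -5.2667],
 [-5.2667, 5.8667]].

Step 3 — invert S. det(S) = 6.5667·5.8667 - (-5.2667)² = 10.7867.
  S^{-1} = (1/det) · [[d, -b], [-b, a]] = [[0.5439, 0.4883],
 [0.4883, 0.6088]].

Step 4 — quadratic form (x̄ - mu_0)^T · S^{-1} · (x̄ - mu_0):
  S^{-1} · (x̄ - mu_0) = (-1.2114, -1.542),
  (x̄ - mu_0)^T · [...] = (0.1667)·(-1.2114) + (-2.6667)·(-1.542) = 3.9102.

Step 5 — scale by n: T² = 6 · 3.9102 = 23.4611.

T² ≈ 23.4611


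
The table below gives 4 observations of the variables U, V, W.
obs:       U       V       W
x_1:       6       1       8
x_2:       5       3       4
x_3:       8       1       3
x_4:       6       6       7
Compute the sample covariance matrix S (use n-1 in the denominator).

Step 1 — column means:
  mean(U) = (6 + 5 + 8 + 6) / 4 = 25/4 = 6.25
  mean(V) = (1 + 3 + 1 + 6) / 4 = 11/4 = 2.75
  mean(W) = (8 + 4 + 3 + 7) / 4 = 22/4 = 5.5

Step 2 — sample covariance S[i,j] = (1/(n-1)) · Σ_k (x_{k,i} - mean_i) · (x_{k,j} - mean_j), with n-1 = 3.
  S[U,U] = ((-0.25)·(-0.25) + (-1.25)·(-1.25) + (1.75)·(1.75) + (-0.25)·(-0.25)) / 3 = 4.75/3 = 1.5833
  S[U,V] = ((-0.25)·(-1.75) + (-1.25)·(0.25) + (1.75)·(-1.75) + (-0.25)·(3.25)) / 3 = -3.75/3 = -1.25
  S[U,W] = ((-0.25)·(2.5) + (-1.25)·(-1.5) + (1.75)·(-2.5) + (-0.25)·(1.5)) / 3 = -3.5/3 = -1.1667
  S[V,V] = ((-1.75)·(-1.75) + (0.25)·(0.25) + (-1.75)·(-1.75) + (3.25)·(3.25)) / 3 = 16.75/3 = 5.5833
  S[V,W] = ((-1.75)·(2.5) + (0.25)·(-1.5) + (-1.75)·(-2.5) + (3.25)·(1.5)) / 3 = 4.5/3 = 1.5
  S[W,W] = ((2.5)·(2.5) + (-1.5)·(-1.5) + (-2.5)·(-2.5) + (1.5)·(1.5)) / 3 = 17/3 = 5.6667

S is symmetric (S[j,i] = S[i,j]). Assembling:

S = [[1.5833, -1.25, -1.1667],
 [-1.25, 5.5833, 1.5],
 [-1.1667, 1.5, 5.6667]]


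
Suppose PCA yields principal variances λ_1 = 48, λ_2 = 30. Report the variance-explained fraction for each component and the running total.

Step 1 — total variance = trace(Sigma) = Σ λ_i = 48 + 30 = 78.

Step 2 — fraction explained by component i = λ_i / Σ λ:
  PC1: 48/78 = 0.6154
  PC2: 30/78 = 0.3846

Step 3 — cumulative fraction after k components = (λ_1 + ... + λ_k) / Σ λ:
  k = 1: 48/78 = 0.6154
  k = 2: (48 + 30)/78 = 78/78 = 1

Summary (fraction, with percent):

explained: PC1 0.6154 (61.54%), PC2 0.3846 (38.46%);  cumulative: 0.6154, 1


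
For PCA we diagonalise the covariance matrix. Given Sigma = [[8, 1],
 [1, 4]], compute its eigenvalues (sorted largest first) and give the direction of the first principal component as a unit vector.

Step 1 — characteristic polynomial of 2×2 Sigma:
  det(Sigma - λI) = λ² - trace · λ + det = 0.
  trace = 8 + 4 = 12, det = 8·4 - (1)² = 31.
Step 2 — discriminant:
  Δ = trace² - 4·det = 144 - 124 = 20.
Step 3 — eigenvalues:
  λ = (trace ± √Δ)/2 = (12 ± 4.4721)/2,
  λ_1 = 8.2361,  λ_2 = 3.7639.

Step 4 — unit eigenvector for λ_1: solve (Sigma - λ_1 I)v = 0. First row:
  (8 - 8.2361)·v_x + (1)·v_y = 0, i.e. (-0.2361)·v_x + (1)·v_y = 0,
  so v ∝ (b, λ_1 - a) = (1, 0.2361) = u.
  ||u|| = √((1)² + (0.2361)²) = √(1.0557) ≈ 1.0275,
  v_1 = u/||u|| ≈ (0.9732, 0.2298) (||v_1|| = 1).

λ_1 = 8.2361,  λ_2 = 3.7639;  v_1 ≈ (0.9732, 0.2298)


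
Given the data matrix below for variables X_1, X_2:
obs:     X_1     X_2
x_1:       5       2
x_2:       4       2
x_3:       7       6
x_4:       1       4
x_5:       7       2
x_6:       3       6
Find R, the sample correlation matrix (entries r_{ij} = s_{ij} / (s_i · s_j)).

Step 1 — column means:
  mean(X_1) = (5 + 4 + 7 + 1 + 7 + 3) / 6 = 27/6 = 4.5
  mean(X_2) = (2 + 2 + 6 + 4 + 2 + 6) / 6 = 22/6 = 3.6667

Step 2 — sample variances and covariances s[i,j] = (1/(n-1)) · Σ_k (x_{k,i} - mean_i) · (x_{k,j} - mean_j), with n-1 = 5:
  s[X_1,X_1] = ((0.5)·(0.5) + (-0.5)·(-0.5) + (2.5)·(2.5) + (-3.5)·(-3.5) + (2.5)·(2.5) + (-1.5)·(-1.5)) / 5 = 27.5/5 = 5.5
  s[X_1,X_2] = ((0.5)·(-1.6667) + (-0.5)·(-1.6667) + (2.5)·(2.3333) + (-3.5)·(0.3333) + (2.5)·(-1.6667) + (-1.5)·(2.3333)) / 5 = -3/5 = -0.6
  s[X_2,X_2] = ((-1.6667)·(-1.6667) + (-1.6667)·(-1.6667) + (2.3333)·(2.3333) + (0.3333)·(0.3333) + (-1.6667)·(-1.6667) + (2.3333)·(2.3333)) / 5 = 19.3333/5 = 3.8667
  Sample standard deviations s_i = √(s[i,i]):
  s(X_1) = √(5.5) = 2.3452
  s(X_2) = √(3.8667) = 1.9664

Step 3 — r_{ij} = s_{ij} / (s_i · s_j):
  r[X_1,X_1] = 1 (diagonal).
  r[X_1,X_2] = -0.6 / (2.3452 · 1.9664) = -0.6 / 4.6116 = -0.1301
  r[X_2,X_2] = 1 (diagonal).

R is symmetric with unit diagonal. Assembling:

R = [[1, -0.1301],
 [-0.1301, 1]]


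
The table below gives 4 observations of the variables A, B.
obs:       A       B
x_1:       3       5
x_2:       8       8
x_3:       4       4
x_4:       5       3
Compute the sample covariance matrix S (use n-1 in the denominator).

Step 1 — column means:
  mean(A) = (3 + 8 + 4 + 5) / 4 = 20/4 = 5
  mean(B) = (5 + 8 + 4 + 3) / 4 = 20/4 = 5

Step 2 — sample covariance S[i,j] = (1/(n-1)) · Σ_k (x_{k,i} - mean_i) · (x_{k,j} - mean_j), with n-1 = 3.
  S[A,A] = ((-2)·(-2) + (3)·(3) + (-1)·(-1) + (0)·(0)) / 3 = 14/3 = 4.6667
  S[A,B] = ((-2)·(0) + (3)·(3) + (-1)·(-1) + (0)·(-2)) / 3 = 10/3 = 3.3333
  S[B,B] = ((0)·(0) + (3)·(3) + (-1)·(-1) + (-2)·(-2)) / 3 = 14/3 = 4.6667

S is symmetric (S[j,i] = S[i,j]). Assembling:

S = [[4.6667, 3.3333],
 [3.3333, 4.6667]]


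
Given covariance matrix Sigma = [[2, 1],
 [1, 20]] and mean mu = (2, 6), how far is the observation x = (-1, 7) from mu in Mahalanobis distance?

Step 1 — centre the observation: (x - mu) = (-3, 1).

Step 2 — invert Sigma. det(Sigma) = 2·20 - (1)² = 39.
  Sigma^{-1} = (1/det) · [[d, -b], [-b, a]] = [[0.5128, -0.0256],
 [-0.0256, 0.0513]].

Step 3 — form the quadratic (x - mu)^T · Sigma^{-1} · (x - mu):
  Sigma^{-1} · (x - mu) = (-1.5641, 0.1282).
  (x - mu)^T · [Sigma^{-1} · (x - mu)] = (-3)·(-1.5641) + (1)·(0.1282) = 4.8205.

Step 4 — take square root: d = √(4.8205) ≈ 2.1956.

d(x, mu) = √(4.8205) ≈ 2.1956


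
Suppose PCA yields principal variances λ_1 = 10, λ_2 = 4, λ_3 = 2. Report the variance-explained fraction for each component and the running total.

Step 1 — total variance = trace(Sigma) = Σ λ_i = 10 + 4 + 2 = 16.

Step 2 — fraction explained by component i = λ_i / Σ λ:
  PC1: 10/16 = 0.625
  PC2: 4/16 = 0.25
  PC3: 2/16 = 0.125

Step 3 — cumulative fraction after k components = (λ_1 + ... + λ_k) / Σ λ:
  k = 1: 10/16 = 0.625
  k = 2: (10 + 4)/16 = 14/16 = 0.875
  k = 3: (10 + 4 + 2)/16 = 16/16 = 1

Summary (fraction, with percent):

explained: PC1 0.625 (62.5%), PC2 0.25 (25%), PC3 0.125 (12.5%);  cumulative: 0.625, 0.875, 1
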